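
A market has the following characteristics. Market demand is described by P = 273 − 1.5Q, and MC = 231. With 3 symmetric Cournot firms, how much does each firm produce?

q_i = 7

In a 3-firm Cournot equilibrium, symmetry and the first-order condition give q = (273 − 231)/(6) = 7. So Q = 21 and P = 241.5.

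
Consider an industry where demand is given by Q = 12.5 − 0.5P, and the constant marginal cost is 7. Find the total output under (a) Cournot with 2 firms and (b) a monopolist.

Cournot: Q = 6; Monopoly: Q = 4.5

Inverting demand: P = 25 − 2Q.
With 2 symmetric Cournot firms, each firm's FOC gives 25 − 6q = 7, so q = 3, Q = 2·3 = 6, and P = 13.
A monopolist chooses Q where MR = MC. MR = 25 − 4Q; setting this equal to 7 gives Q = 4.5 and P = 16.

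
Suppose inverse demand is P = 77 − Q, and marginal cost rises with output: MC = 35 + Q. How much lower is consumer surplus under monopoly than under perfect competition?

Under competition P = MC: 77 − Q = 35 + Q ⇒ Q = 21, P = 56.
CS = ½·(77 − 56)·21 = 220.5.
The monopolist equates marginal revenue to marginal cost: 77 − 2Q = 35 + Q, so Q = 14. From demand, P = 63.
CS = ½·(77 − 63)·14 = 98.
Change in consumer surplus: 98 − 220.5 = −122.5.

CS falls by 122.5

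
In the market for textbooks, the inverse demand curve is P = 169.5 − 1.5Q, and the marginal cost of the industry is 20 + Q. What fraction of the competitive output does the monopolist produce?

Q_m/Q_c = 0.625

The monopolist equates marginal revenue to marginal cost: 169.5 − 3Q = 20 + Q, so Q = 37.375. From demand, P = 1815/16.
Under competition P = MC: 169.5 − 1.5Q = 20 + Q ⇒ Q = 59.8, P = 79.8.
Ratio Q_m/Q_c = 37.375/59.8 = 0.625.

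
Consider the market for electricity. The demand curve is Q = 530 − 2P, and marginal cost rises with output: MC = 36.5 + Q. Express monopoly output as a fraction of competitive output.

Q_m/Q_c = 0.75

Inverting demand: P = 265 − 0.5Q.
A monopolist chooses Q where MR = MC. MR = 265 − Q; setting this equal to 36.5 + Q gives Q = 114.25 and P = 207.875.
Under competition P = MC: 265 − 0.5Q = 36.5 + Q ⇒ Q = 457/3, P = 1133/6.
Ratio Q_m/Q_c = 114.25/(457/3) = 0.75.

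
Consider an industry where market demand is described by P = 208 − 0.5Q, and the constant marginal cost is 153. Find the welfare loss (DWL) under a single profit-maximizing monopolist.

DWL = 756.25

Competitive firms price at marginal cost: P = 153, giving Q = 110.
Monopoly sets MR = MC: 208 − Q = 153 ⇒ Q = 55, P = 208 − 0.5·55 = 180.5.
DWL is the triangle between Q = 55 and Q = 110: ½·(110 − 55)·(180.5 − 153) = 756.25.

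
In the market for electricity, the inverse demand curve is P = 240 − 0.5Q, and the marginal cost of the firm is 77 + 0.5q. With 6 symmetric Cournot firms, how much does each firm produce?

Cournot with 6 identical firms: the symmetric best-response condition is 240 − 3.5q = 77 + 0.5q. Each firm produces q = 40.75, total output Q = 244.5, price P = 117.75.

q_i = 40.75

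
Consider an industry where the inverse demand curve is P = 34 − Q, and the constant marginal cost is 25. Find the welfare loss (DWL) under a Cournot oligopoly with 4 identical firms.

DWL = 1.62

Under competition P = MC = 25, so Q = (34 − 25)/1 = 9.
Cournot with 4 identical firms: the symmetric best-response condition is 34 − 5q = 25. Each firm produces q = 1.8, total output Q = 7.2, price P = 26.8.
DWL is the triangle between Q = 7.2 and Q = 9: ½·(9 − 7.2)·(26.8 − 25) = 1.62.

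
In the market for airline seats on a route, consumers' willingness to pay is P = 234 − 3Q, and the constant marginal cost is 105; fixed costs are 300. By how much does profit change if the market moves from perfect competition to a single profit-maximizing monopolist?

Profit rises by 1386.75

Under competition P = MC = 105, so Q = (234 − 105)/3 = 43.
Profit = (105 − 105)·43 − 300 = −300.
Monopoly sets MR = MC: 234 − 6Q = 105 ⇒ Q = 21.5, P = 234 − 3·21.5 = 169.5.
Profit = (169.5 − 105)·21.5 − 300 = 1086.75.
Change in profit: 1086.75 − −300 = 1386.75.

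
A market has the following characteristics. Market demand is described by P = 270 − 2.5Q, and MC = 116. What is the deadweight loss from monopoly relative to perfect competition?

DWL = 1185.8

Under competition P = MC = 116, so Q = (270 − 116)/2.5 = 61.6.
Monopoly sets MR = MC: 270 − 5Q = 116 ⇒ Q = 30.8, P = 270 − 2.5·30.8 = 193.
DWL is the triangle between Q = 30.8 and Q = 61.6: ½·(61.6 − 30.8)·(193 − 116) = 1185.8.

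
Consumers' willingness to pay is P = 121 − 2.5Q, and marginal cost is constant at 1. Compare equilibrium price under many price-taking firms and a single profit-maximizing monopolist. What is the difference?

Perfect competition: P = MC = 1, so 121 − 2.5Q = 1 and Q = 48.
A monopolist chooses Q where MR = MC. MR = 121 − 5Q; setting this equal to 1 gives Q = 24 and P = 61.
Change in equilibrium price: 61 − 1 = 60.

Equilibrium price rises by 60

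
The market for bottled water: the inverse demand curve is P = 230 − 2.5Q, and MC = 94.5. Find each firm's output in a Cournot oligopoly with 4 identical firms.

Cournot with 4 identical firms: the symmetric best-response condition is 230 − 12.5q = 94.5. Each firm produces q = 10.84, total output Q = 43.36, price P = 121.6.

q_i = 10.84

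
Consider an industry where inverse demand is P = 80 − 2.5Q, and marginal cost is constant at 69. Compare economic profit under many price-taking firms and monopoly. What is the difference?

π rises by 12.1

Competitive firms price at marginal cost: P = 69, giving Q = 4.4.
Profit = (69 − 69)·4.4 = 0.
A monopolist chooses Q where MR = MC. MR = 80 − 5Q; setting this equal to 69 gives Q = 2.2 and P = 74.5.
Profit = (74.5 − 69)·2.2 = 12.1.
Change in economic profit: 12.1 − 0 = 12.1.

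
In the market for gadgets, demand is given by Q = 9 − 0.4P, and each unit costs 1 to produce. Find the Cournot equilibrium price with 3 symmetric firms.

Inverting demand: P = 22.5 − 2.5Q.
In a 3-firm Cournot equilibrium, symmetry and the first-order condition give q = (22.5 − 1)/(10) = 2.15. So Q = 6.45 and P = 6.375.

P = 6.375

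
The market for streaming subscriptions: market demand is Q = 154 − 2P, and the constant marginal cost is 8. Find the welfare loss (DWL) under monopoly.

DWL = 1190.25

Inverting demand: P = 77 − 0.5Q.
Perfect competition: P = MC = 8, so 77 − 0.5Q = 8 and Q = 138.
Monopoly sets MR = MC: 77 − Q = 8 ⇒ Q = 69, P = 77 − 0.5·69 = 42.5.
DWL is the triangle between Q = 69 and Q = 138: ½·(138 − 69)·(42.5 − 8) = 1190.25.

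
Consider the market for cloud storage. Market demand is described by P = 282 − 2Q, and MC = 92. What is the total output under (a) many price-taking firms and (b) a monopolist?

Competition: Q = 95; Monopoly: Q = 47.5

Under competition P = MC = 92, so Q = (282 − 92)/2 = 95.
The monopolist equates marginal revenue to marginal cost: 282 − 4Q = 92, so Q = 47.5. From demand, P = 187.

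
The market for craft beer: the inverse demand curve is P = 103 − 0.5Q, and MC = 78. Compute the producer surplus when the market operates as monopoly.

The monopolist equates marginal revenue to marginal cost: 103 − Q = 78, so Q = 25. From demand, P = 90.5.
PS = (90.5 − 78)·25 = 312.5.

PS = 312.5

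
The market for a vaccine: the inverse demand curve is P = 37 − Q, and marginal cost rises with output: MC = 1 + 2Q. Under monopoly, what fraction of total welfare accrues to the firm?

The monopolist equates marginal revenue to marginal cost: 37 − 2Q = 1 + 2Q, so Q = 9. From demand, P = 28.
CS = ½·(37 − 28)·9 = 40.5.
PS = P·Q − VC(Q) = 28·9 − (1·9 + ½·2·9²) = 162.
Share captured = PS/TS = 162/202.5 = 0.8.

PS/TS = 0.8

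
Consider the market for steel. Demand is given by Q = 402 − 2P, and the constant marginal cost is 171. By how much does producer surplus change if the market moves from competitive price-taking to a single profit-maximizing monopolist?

Inverting demand: P = 201 − 0.5Q.
Competitive firms price at marginal cost: P = 171, giving Q = 60.
PS = (171 − 171)·60 = 0.
A monopolist chooses Q where MR = MC. MR = 201 − Q; setting this equal to 171 gives Q = 30 and P = 186.
PS = (186 − 171)·30 = 450.
Change in producer surplus: 450 − 0 = 450.

Producer surplus rises by 450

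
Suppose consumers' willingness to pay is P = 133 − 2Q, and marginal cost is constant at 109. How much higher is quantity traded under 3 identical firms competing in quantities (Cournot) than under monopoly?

The monopolist equates marginal revenue to marginal cost: 133 − 4Q = 109, so Q = 6. From demand, P = 121.
With 3 symmetric Cournot firms, each firm's FOC gives 133 − 8q = 109, so q = 3, Q = 3·3 = 9, and P = 115.
Change in quantity traded: 9 − 6 = 3.

Q rises by 3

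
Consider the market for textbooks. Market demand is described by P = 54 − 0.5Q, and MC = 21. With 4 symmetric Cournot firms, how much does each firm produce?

q_i = 13.2

With 4 symmetric Cournot firms, each firm's FOC gives 54 − 2.5q = 21, so q = 13.2, Q = 4·13.2 = 52.8, and P = 27.6.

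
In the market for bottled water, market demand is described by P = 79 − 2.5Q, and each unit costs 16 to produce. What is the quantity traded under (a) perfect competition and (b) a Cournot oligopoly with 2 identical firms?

Perfect competition: P = MC = 16, so 79 − 2.5Q = 16 and Q = 25.2.
Cournot with 2 identical firms: the symmetric best-response condition is 79 − 7.5q = 16. Each firm produces q = 8.4, total output Q = 16.8, price P = 37.

Competition: Q = 25.2; Cournot: Q = 16.8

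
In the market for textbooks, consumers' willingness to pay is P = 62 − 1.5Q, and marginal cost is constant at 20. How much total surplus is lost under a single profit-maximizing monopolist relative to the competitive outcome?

DWL = 147

Competitive firms price at marginal cost: P = 20, giving Q = 28.
A monopolist chooses Q where MR = MC. MR = 62 − 3Q; setting this equal to 20 gives Q = 14 and P = 41.
DWL is the triangle between Q = 14 and Q = 28: ½·(28 − 14)·(41 − 20) = 147.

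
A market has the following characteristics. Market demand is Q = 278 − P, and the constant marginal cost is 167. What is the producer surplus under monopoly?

PS = 3080.25

Inverting demand: P = 278 − Q.
The monopolist equates marginal revenue to marginal cost: 278 − 2Q = 167, so Q = 55.5. From demand, P = 222.5.
PS = (222.5 − 167)·55.5 = 3080.25.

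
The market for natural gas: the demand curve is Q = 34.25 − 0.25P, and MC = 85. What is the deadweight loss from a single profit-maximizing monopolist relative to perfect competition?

DWL = 84.5

Inverting demand: P = 137 − 4Q.
Competitive firms price at marginal cost: P = 85, giving Q = 13.
The monopolist equates marginal revenue to marginal cost: 137 − 8Q = 85, so Q = 6.5. From demand, P = 111.
DWL is the triangle between Q = 6.5 and Q = 13: ½·(13 − 6.5)·(111 − 85) = 84.5.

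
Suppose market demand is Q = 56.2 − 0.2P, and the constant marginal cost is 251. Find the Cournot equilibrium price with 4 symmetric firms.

P = 257

Inverting demand: P = 281 − 5Q.
In a 4-firm Cournot equilibrium, symmetry and the first-order condition give q = (281 − 251)/(25) = 1.2. So Q = 4.8 and P = 257.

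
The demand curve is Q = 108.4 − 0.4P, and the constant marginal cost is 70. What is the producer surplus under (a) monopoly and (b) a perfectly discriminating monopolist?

Monopoly: PS = 4040.1; Perfect PD: PS = 8080.2

Inverting demand: P = 271 − 2.5Q.
The monopolist equates marginal revenue to marginal cost: 271 − 5Q = 70, so Q = 40.2. From demand, P = 170.5.
PS = (170.5 − 70)·40.2 = 4040.1.
With perfect price discrimination, output is the efficient level Q = 80.4 (where demand meets MC), but every buyer pays their willingness to pay: CS = 0 and PS = total surplus.
PS = ½·(271 − 70)·80.4 = 8080.2.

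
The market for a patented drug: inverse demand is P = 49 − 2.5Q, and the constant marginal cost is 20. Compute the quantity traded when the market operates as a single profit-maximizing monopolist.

Monopoly sets MR = MC: 49 − 5Q = 20 ⇒ Q = 5.8, P = 49 − 2.5·5.8 = 34.5.

Q = 5.8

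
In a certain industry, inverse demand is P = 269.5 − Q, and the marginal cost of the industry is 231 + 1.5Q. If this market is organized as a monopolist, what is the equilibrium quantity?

Q = 11

A monopolist chooses Q where MR = MC. MR = 269.5 − 2Q; setting this equal to 231 + 1.5Q gives Q = 11 and P = 258.5.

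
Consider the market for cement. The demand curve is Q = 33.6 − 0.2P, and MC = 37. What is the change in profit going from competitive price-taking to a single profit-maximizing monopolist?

Inverting demand: P = 168 − 5Q.
Perfect competition: P = MC = 37, so 168 − 5Q = 37 and Q = 26.2.
Profit = (37 − 37)·26.2 = 0.
Monopoly sets MR = MC: 168 − 10Q = 37 ⇒ Q = 13.1, P = 168 − 5·13.1 = 102.5.
Profit = (102.5 − 37)·13.1 = 858.05.
Change in profit: 858.05 − 0 = 858.05.

Profit rises by 858.05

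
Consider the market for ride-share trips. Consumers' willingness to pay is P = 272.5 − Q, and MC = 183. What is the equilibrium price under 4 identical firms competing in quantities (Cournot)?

With 4 symmetric Cournot firms, each firm's FOC gives 272.5 − 5q = 183, so q = 17.9, Q = 4·17.9 = 71.6, and P = 200.9.

P = 200.9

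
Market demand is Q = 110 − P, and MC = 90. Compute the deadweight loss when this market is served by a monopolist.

Inverting demand: P = 110 − Q.
Perfect competition: P = MC = 90, so 110 − Q = 90 and Q = 20.
Monopoly sets MR = MC: 110 − 2Q = 90 ⇒ Q = 10, P = 110 − 10 = 100.
DWL is the triangle between Q = 10 and Q = 20: ½·(20 − 10)·(100 − 90) = 50.

DWL = 50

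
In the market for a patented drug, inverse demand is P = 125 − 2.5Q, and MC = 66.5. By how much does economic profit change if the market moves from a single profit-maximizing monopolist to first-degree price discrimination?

Economic profit rises by 342.225

A monopolist chooses Q where MR = MC. MR = 125 − 5Q; setting this equal to 66.5 gives Q = 11.7 and P = 95.75.
Profit = (95.75 − 66.5)·11.7 = 342.225.
Under first-degree price discrimination the firm charges each unit its demand price and produces up to where P = MC, i.e. Q = 23.4. Consumer surplus is zero; producer surplus equals total surplus.
PS equals the full surplus area, 684.45. Profit = 684.45 = 684.45.
Change in economic profit: 684.45 − 342.225 = 342.225.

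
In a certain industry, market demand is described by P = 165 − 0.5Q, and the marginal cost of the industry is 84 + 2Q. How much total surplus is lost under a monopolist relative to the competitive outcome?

Competitive equilibrium sets price equal to marginal cost: 165 − 0.5Q = 84 + 2Q, so Q = 32.4 and P = 148.8.
The monopolist equates marginal revenue to marginal cost: 165 − Q = 84 + 2Q, so Q = 27. From demand, P = 151.5.
CS = ½·(165 − 148.8)·32.4 = 262.44; PS = (148.8·32.4 − 84·32.4 − ½·2·32.4²) = 1049.76; TS = 1312.2.
CS = ½·(165 − 151.5)·27 = 182.25; PS = (151.5·27 − 84·27 − ½·2·27²) = 1093.5; TS = 1275.75.
DWL = 1312.2 − 1275.75 = 36.45.

DWL = 36.45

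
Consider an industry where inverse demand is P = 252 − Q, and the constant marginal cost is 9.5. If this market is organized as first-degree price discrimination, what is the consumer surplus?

CS = 0

Under first-degree price discrimination the firm charges each unit its demand price and produces up to where P = MC, i.e. Q = 242.5. Consumer surplus is zero; producer surplus equals total surplus.
CS = 0.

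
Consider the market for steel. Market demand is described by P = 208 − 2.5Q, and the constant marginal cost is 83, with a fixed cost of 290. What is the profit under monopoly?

Profit = 1272.5

Monopoly sets MR = MC: 208 − 5Q = 83 ⇒ Q = 25, P = 208 − 2.5·25 = 145.5.
Profit = (145.5 − 83)·25 − 290 = 1272.5.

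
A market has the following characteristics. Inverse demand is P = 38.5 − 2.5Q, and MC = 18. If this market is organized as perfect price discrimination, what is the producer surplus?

With perfect price discrimination, output is the efficient level Q = 8.2 (where demand meets MC), but every buyer pays their willingness to pay: CS = 0 and PS = total surplus.
PS = ½·(38.5 − 18)·8.2 = 84.05.

PS = 84.05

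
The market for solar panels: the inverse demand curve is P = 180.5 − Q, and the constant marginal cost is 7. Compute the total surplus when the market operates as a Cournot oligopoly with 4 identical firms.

With 4 symmetric Cournot firms, each firm's FOC gives 180.5 − 5q = 7, so q = 34.7, Q = 4·34.7 = 138.8, and P = 41.7.
CS = ½·(180.5 − 41.7)·138.8 = 9632.72; PS = (41.7 − 7)·138.8 = 4816.36; TS = 14449.08.

TS = 14449.08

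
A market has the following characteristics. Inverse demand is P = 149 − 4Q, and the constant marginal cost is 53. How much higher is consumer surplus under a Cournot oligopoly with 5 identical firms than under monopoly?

Monopoly sets MR = MC: 149 − 8Q = 53 ⇒ Q = 12, P = 149 − 4·12 = 101.
CS = ½·(149 − 101)·12 = 288.
Cournot with 5 identical firms: the symmetric best-response condition is 149 − 24q = 53. Each firm produces q = 4, total output Q = 20, price P = 69.
CS = ½·(149 − 69)·20 = 800.
Change in consumer surplus: 800 − 288 = 512.

Consumer surplus rises by 512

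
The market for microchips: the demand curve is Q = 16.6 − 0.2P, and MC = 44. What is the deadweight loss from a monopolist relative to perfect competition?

DWL = 38.025

Inverting demand: P = 83 − 5Q.
Competitive firms price at marginal cost: P = 44, giving Q = 7.8.
The monopolist equates marginal revenue to marginal cost: 83 − 10Q = 44, so Q = 3.9. From demand, P = 63.5.
DWL is the triangle between Q = 3.9 and Q = 7.8: ½·(7.8 − 3.9)·(63.5 − 44) = 38.025.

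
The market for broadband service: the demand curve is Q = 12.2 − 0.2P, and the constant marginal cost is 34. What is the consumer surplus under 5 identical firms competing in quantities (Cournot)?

Inverting demand: P = 61 − 5Q.
In a 5-firm Cournot equilibrium, symmetry and the first-order condition give q = (61 − 34)/(30) = 0.9. So Q = 4.5 and P = 38.5.
CS = ½·(61 − 38.5)·4.5 = 50.625.

CS = 50.625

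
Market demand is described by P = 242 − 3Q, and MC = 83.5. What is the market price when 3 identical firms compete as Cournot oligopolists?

P = 123.125

Cournot with 3 identical firms: the symmetric best-response condition is 242 − 12q = 83.5. Each firm produces q = 317/24, total output Q = 39.625, price P = 123.125.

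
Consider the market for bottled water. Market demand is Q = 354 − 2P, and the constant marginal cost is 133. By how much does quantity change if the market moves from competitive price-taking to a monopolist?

Q falls by 44

Inverting demand: P = 177 − 0.5Q.
Perfect competition: P = MC = 133, so 177 − 0.5Q = 133 and Q = 88.
A monopolist chooses Q where MR = MC. MR = 177 − Q; setting this equal to 133 gives Q = 44 and P = 155.
Change in quantity: 44 − 88 = −44.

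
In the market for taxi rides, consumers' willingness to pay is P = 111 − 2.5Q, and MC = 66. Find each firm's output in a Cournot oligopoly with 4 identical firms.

q_i = 3.6

Cournot with 4 identical firms: the symmetric best-response condition is 111 − 12.5q = 66. Each firm produces q = 3.6, total output Q = 14.4, price P = 75.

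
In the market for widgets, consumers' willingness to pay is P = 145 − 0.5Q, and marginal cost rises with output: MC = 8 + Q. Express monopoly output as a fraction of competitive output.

Q_m/Q_c = 0.75

A monopolist chooses Q where MR = MC. MR = 145 − Q; setting this equal to 8 + Q gives Q = 68.5 and P = 110.75.
Under competition P = MC: 145 − 0.5Q = 8 + Q ⇒ Q = 274/3, P = 298/3.
Ratio Q_m/Q_c = 68.5/(274/3) = 0.75.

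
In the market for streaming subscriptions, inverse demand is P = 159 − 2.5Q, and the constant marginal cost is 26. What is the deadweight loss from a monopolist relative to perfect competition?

DWL = 884.45

Competitive firms price at marginal cost: P = 26, giving Q = 53.2.
Monopoly sets MR = MC: 159 − 5Q = 26 ⇒ Q = 26.6, P = 159 − 2.5·26.6 = 92.5.
DWL is the triangle between Q = 26.6 and Q = 53.2: ½·(53.2 − 26.6)·(92.5 − 26) = 884.45.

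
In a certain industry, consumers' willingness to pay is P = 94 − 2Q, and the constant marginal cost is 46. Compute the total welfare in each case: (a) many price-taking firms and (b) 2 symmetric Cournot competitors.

Competition: TS = 576; Cournot: TS = 512

Perfect competition: P = MC = 46, so 94 − 2Q = 46 and Q = 24.
CS = ½·(94 − 46)·24 = 576; PS = (46 − 46)·24 = 0; TS = 576.
Cournot with 2 identical firms: the symmetric best-response condition is 94 − 6q = 46. Each firm produces q = 8, total output Q = 16, price P = 62.
CS = ½·(94 − 62)·16 = 256; PS = (62 − 46)·16 = 256; TS = 512.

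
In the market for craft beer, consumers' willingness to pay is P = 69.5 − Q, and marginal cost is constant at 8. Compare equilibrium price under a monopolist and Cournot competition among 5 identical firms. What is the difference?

Equilibrium price falls by 20.5

A monopolist chooses Q where MR = MC. MR = 69.5 − 2Q; setting this equal to 8 gives Q = 30.75 and P = 38.75.
In a 5-firm Cournot equilibrium, symmetry and the first-order condition give q = (69.5 − 8)/(6) = 10.25. So Q = 51.25 and P = 18.25.
Change in equilibrium price: 18.25 − 38.75 = −20.5.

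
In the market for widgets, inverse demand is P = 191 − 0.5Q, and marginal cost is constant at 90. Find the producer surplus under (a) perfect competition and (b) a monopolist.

Competition: PS = 0; Monopoly: PS = 5100.5

Under competition P = MC = 90, so Q = (191 − 90)/0.5 = 202.
PS = (90 − 90)·202 = 0.
A monopolist chooses Q where MR = MC. MR = 191 − Q; setting this equal to 90 gives Q = 101 and P = 140.5.
PS = (140.5 − 90)·101 = 5100.5.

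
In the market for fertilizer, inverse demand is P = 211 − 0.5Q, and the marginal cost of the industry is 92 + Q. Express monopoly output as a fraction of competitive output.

Q_m/Q_c = 0.75

A monopolist chooses Q where MR = MC. MR = 211 − Q; setting this equal to 92 + Q gives Q = 59.5 and P = 181.25.
Competitive equilibrium sets price equal to marginal cost: 211 − 0.5Q = 92 + Q, so Q = 238/3 and P = 514/3.
Ratio Q_m/Q_c = 59.5/(238/3) = 0.75.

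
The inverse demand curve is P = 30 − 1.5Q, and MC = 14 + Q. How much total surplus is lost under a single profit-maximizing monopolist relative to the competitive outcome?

Competitive equilibrium sets price equal to marginal cost: 30 − 1.5Q = 14 + Q, so Q = 6.4 and P = 20.4.
A monopolist chooses Q where MR = MC. MR = 30 − 3Q; setting this equal to 14 + Q gives Q = 4 and P = 24.
CS = ½·(30 − 20.4)·6.4 = 30.72; PS = (20.4·6.4 − 14·6.4 − ½·1·6.4²) = 20.48; TS = 51.2.
CS = ½·(30 − 24)·4 = 12; PS = (24·4 − 14·4 − ½·1·4²) = 32; TS = 44.
DWL = 51.2 − 44 = 7.2.

DWL = 7.2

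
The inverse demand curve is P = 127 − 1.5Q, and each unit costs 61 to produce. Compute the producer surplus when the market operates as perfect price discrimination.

Under first-degree price discrimination the firm charges each unit its demand price and produces up to where P = MC, i.e. Q = 44. Consumer surplus is zero; producer surplus equals total surplus.
PS = ½·(127 − 61)·44 = 1452.

PS = 1452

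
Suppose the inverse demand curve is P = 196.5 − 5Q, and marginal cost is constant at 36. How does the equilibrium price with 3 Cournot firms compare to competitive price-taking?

In a 3-firm Cournot equilibrium, symmetry and the first-order condition give q = (196.5 − 36)/(20) = 8.025. So Q = 24.075 and P = 76.125.
Perfect competition: P = MC = 36, so 196.5 − 5Q = 36 and Q = 32.1.

Cournot: P = 76.125; Competition: P = 36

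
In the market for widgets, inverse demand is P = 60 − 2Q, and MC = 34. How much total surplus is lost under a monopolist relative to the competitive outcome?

DWL = 42.25

Under competition P = MC = 34, so Q = (60 − 34)/2 = 13.
The monopolist equates marginal revenue to marginal cost: 60 − 4Q = 34, so Q = 6.5. From demand, P = 47.
DWL is the triangle between Q = 6.5 and Q = 13: ½·(13 − 6.5)·(47 − 34) = 42.25.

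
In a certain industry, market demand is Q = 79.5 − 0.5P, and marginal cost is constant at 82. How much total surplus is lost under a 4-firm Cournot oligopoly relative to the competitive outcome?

DWL = 59.29

Inverting demand: P = 159 − 2Q.
Competitive firms price at marginal cost: P = 82, giving Q = 38.5.
With 4 symmetric Cournot firms, each firm's FOC gives 159 − 10q = 82, so q = 7.7, Q = 4·7.7 = 30.8, and P = 97.4.
DWL is the triangle between Q = 30.8 and Q = 38.5: ½·(38.5 − 30.8)·(97.4 − 82) = 59.29.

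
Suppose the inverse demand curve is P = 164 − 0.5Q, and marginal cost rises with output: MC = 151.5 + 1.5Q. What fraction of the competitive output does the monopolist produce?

Monopoly sets MR = MC: 164 − Q = 151.5 + 1.5Q ⇒ Q = 5, P = 164 − 0.5·5 = 161.5.
Under competition P = MC: 164 − 0.5Q = 151.5 + 1.5Q ⇒ Q = 6.25, P = 160.875.
Ratio Q_m/Q_c = 5/6.25 = 0.8.

Q_m/Q_c = 0.8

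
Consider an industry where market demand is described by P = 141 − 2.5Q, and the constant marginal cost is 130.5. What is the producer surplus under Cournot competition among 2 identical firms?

PS = 9.8

With 2 symmetric Cournot firms, each firm's FOC gives 141 − 7.5q = 130.5, so q = 1.4, Q = 2·1.4 = 2.8, and P = 134.
PS = (134 − 130.5)·2.8 = 9.8.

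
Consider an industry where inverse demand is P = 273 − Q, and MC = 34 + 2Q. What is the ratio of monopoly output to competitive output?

The monopolist equates marginal revenue to marginal cost: 273 − 2Q = 34 + 2Q, so Q = 59.75. From demand, P = 213.25.
Under competition P = MC: 273 − Q = 34 + 2Q ⇒ Q = 239/3, P = 580/3.
Ratio Q_m/Q_c = 59.75/(239/3) = 0.75.

Q_m/Q_c = 0.75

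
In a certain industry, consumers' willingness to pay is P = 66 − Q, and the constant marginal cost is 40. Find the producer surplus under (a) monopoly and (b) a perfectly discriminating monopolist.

Monopoly: PS = 169; Perfect PD: PS = 338

A monopolist chooses Q where MR = MC. MR = 66 − 2Q; setting this equal to 40 gives Q = 13 and P = 53.
PS = (53 − 40)·13 = 169.
A perfectly discriminating monopolist sells every unit with P(Q) ≥ MC(Q), so output equals the competitive quantity Q = 26. Each buyer pays their reservation price, so CS = 0 and the firm captures all surplus.
PS = ½·(66 − 40)·26 = 338.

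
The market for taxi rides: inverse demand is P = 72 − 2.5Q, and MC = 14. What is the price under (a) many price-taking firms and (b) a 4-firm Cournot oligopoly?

Under competition P = MC = 14, so Q = (72 − 14)/2.5 = 23.2.
In a 4-firm Cournot equilibrium, symmetry and the first-order condition give q = (72 − 14)/(12.5) = 4.64. So Q = 18.56 and P = 25.6.

Competition: P = 14; Cournot: P = 25.6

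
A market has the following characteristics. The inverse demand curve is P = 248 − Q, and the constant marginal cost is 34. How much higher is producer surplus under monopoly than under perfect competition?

Producer surplus rises by 11449

Perfect competition: P = MC = 34, so 248 − Q = 34 and Q = 214.
PS = (34 − 34)·214 = 0.
The monopolist equates marginal revenue to marginal cost: 248 − 2Q = 34, so Q = 107. From demand, P = 141.
PS = (141 − 34)·107 = 11449.
Change in producer surplus: 11449 − 0 = 11449.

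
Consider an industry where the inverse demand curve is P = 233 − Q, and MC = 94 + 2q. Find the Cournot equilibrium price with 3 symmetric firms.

Cournot with 3 identical firms: the symmetric best-response condition is 233 − 4q = 94 + 2q. Each firm produces q = 139/6, total output Q = 69.5, price P = 163.5.

P = 163.5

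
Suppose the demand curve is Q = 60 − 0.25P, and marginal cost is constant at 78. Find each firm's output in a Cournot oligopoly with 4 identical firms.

q_i = 8.1

Inverting demand: P = 240 − 4Q.
With 4 symmetric Cournot firms, each firm's FOC gives 240 − 20q = 78, so q = 8.1, Q = 4·8.1 = 32.4, and P = 110.4.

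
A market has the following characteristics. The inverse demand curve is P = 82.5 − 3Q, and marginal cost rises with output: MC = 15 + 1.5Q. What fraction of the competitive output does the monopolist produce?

Q_m/Q_c = 0.6

Monopoly sets MR = MC: 82.5 − 6Q = 15 + 1.5Q ⇒ Q = 9, P = 82.5 − 3·9 = 55.5.
Competitive equilibrium sets price equal to marginal cost: 82.5 − 3Q = 15 + 1.5Q, so Q = 15 and P = 37.5.
Ratio Q_m/Q_c = 9/15 = 0.6.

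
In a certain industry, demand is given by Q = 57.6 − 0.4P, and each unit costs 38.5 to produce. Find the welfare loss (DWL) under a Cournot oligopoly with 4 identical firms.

Inverting demand: P = 144 − 2.5Q.
Competitive firms price at marginal cost: P = 38.5, giving Q = 42.2.
With 4 symmetric Cournot firms, each firm's FOC gives 144 − 12.5q = 38.5, so q = 8.44, Q = 4·8.44 = 33.76, and P = 59.6.
DWL is the triangle between Q = 33.76 and Q = 42.2: ½·(42.2 − 33.76)·(59.6 − 38.5) = 89.042.

DWL = 89.042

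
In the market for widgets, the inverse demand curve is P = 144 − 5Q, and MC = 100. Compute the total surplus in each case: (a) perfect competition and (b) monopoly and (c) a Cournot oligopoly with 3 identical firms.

Competition: TS = 193.6; Monopoly: TS = 145.2; Cournot: TS = 181.5

Perfect competition: P = MC = 100, so 144 − 5Q = 100 and Q = 8.8.
CS = ½·(144 − 100)·8.8 = 193.6; PS = (100 − 100)·8.8 = 0; TS = 193.6.
A monopolist chooses Q where MR = MC. MR = 144 − 10Q; setting this equal to 100 gives Q = 4.4 and P = 122.
CS = ½·(144 − 122)·4.4 = 48.4; PS = (122 − 100)·4.4 = 96.8; TS = 145.2.
Cournot with 3 identical firms: the symmetric best-response condition is 144 − 20q = 100. Each firm produces q = 2.2, total output Q = 6.6, price P = 111.
CS = ½·(144 − 111)·6.6 = 108.9; PS = (111 − 100)·6.6 = 72.6; TS = 181.5.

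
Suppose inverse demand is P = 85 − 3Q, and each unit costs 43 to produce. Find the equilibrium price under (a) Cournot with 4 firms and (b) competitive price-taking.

Cournot: P = 51.4; Competition: P = 43

With 4 symmetric Cournot firms, each firm's FOC gives 85 − 15q = 43, so q = 2.8, Q = 4·2.8 = 11.2, and P = 51.4.
Perfect competition: P = MC = 43, so 85 − 3Q = 43 and Q = 14.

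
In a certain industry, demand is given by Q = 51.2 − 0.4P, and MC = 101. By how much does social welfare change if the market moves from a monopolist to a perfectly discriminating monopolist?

Inverting demand: P = 128 − 2.5Q.
Monopoly sets MR = MC: 128 − 5Q = 101 ⇒ Q = 5.4, P = 128 − 2.5·5.4 = 114.5.
CS = ½·(128 − 114.5)·5.4 = 36.45; PS = (114.5 − 101)·5.4 = 72.9; TS = 109.35.
With perfect price discrimination, output is the efficient level Q = 10.8 (where demand meets MC), but every buyer pays their willingness to pay: CS = 0 and PS = total surplus.
TS = 145.8 (equal to competitive TS).
Change in social welfare: 145.8 − 109.35 = 36.45.

TS rises by 36.45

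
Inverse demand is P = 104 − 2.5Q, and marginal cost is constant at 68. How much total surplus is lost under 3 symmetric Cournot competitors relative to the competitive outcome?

Under competition P = MC = 68, so Q = (104 − 68)/2.5 = 14.4.
With 3 symmetric Cournot firms, each firm's FOC gives 104 − 10q = 68, so q = 3.6, Q = 3·3.6 = 10.8, and P = 77.
DWL is the triangle between Q = 10.8 and Q = 14.4: ½·(14.4 − 10.8)·(77 − 68) = 16.2.

DWL = 16.2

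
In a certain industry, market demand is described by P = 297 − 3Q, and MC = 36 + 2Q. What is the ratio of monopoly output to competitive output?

The monopolist equates marginal revenue to marginal cost: 297 − 6Q = 36 + 2Q, so Q = 32.625. From demand, P = 199.125.
Competitive equilibrium sets price equal to marginal cost: 297 − 3Q = 36 + 2Q, so Q = 52.2 and P = 140.4.
Ratio Q_m/Q_c = 32.625/52.2 = 0.625.

Q_m/Q_c = 0.625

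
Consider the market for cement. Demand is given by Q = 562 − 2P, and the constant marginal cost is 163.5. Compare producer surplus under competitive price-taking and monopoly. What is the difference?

PS rises by 6903.125

Inverting demand: P = 281 − 0.5Q.
Perfect competition: P = MC = 163.5, so 281 − 0.5Q = 163.5 and Q = 235.
PS = (163.5 − 163.5)·235 = 0.
Monopoly sets MR = MC: 281 − Q = 163.5 ⇒ Q = 117.5, P = 281 − 0.5·117.5 = 222.25.
PS = (222.25 − 163.5)·117.5 = 6903.125.
Change in producer surplus: 6903.125 − 0 = 6903.125.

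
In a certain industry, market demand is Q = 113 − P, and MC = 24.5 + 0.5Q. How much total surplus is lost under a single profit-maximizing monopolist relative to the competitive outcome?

Inverting demand: P = 113 − Q.
Under competition P = MC: 113 − Q = 24.5 + 0.5Q ⇒ Q = 59, P = 54.
Monopoly sets MR = MC: 113 − 2Q = 24.5 + 0.5Q ⇒ Q = 35.4, P = 113 − 35.4 = 77.6.
CS = ½·(113 − 54)·59 = 1740.5; PS = (54·59 − 24.5·59 − ½·0.5·59²) = 870.25; TS = 2610.75.
CS = ½·(113 − 77.6)·35.4 = 626.58; PS = (77.6·35.4 − 24.5·35.4 − ½·0.5·35.4²) = 1566.45; TS = 2193.03.
DWL = 2610.75 − 2193.03 = 417.72.

DWL = 417.72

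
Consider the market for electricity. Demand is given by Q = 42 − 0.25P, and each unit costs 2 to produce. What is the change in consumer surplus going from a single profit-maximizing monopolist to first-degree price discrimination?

CS falls by 861.125

Inverting demand: P = 168 − 4Q.
The monopolist equates marginal revenue to marginal cost: 168 − 8Q = 2, so Q = 20.75. From demand, P = 85.
CS = ½·(168 − 85)·20.75 = 861.125.
A perfectly discriminating monopolist sells every unit with P(Q) ≥ MC(Q), so output equals the competitive quantity Q = 41.5. Each buyer pays their reservation price, so CS = 0 and the firm captures all surplus.
CS = 0.
Change in consumer surplus: 0 − 861.125 = −861.125.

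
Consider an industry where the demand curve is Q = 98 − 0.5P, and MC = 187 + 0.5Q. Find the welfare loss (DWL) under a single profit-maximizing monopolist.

DWL = 3.2

Inverting demand: P = 196 − 2Q.
Under competition P = MC: 196 − 2Q = 187 + 0.5Q ⇒ Q = 3.6, P = 188.8.
Monopoly sets MR = MC: 196 − 4Q = 187 + 0.5Q ⇒ Q = 2, P = 196 − 2·2 = 192.
CS = ½·(196 − 188.8)·3.6 = 12.96; PS = (188.8·3.6 − 187·3.6 − ½·0.5·3.6²) = 3.24; TS = 16.2.
CS = ½·(196 − 192)·2 = 4; PS = (192·2 − 187·2 − ½·0.5·2²) = 9; TS = 13.
DWL = 16.2 − 13 = 3.2.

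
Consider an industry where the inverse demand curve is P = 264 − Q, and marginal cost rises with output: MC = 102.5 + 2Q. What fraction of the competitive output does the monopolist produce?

Q_m/Q_c = 0.75

The monopolist equates marginal revenue to marginal cost: 264 − 2Q = 102.5 + 2Q, so Q = 40.375. From demand, P = 223.625.
Competitive equilibrium sets price equal to marginal cost: 264 − Q = 102.5 + 2Q, so Q = 323/6 and P = 1261/6.
Ratio Q_m/Q_c = 40.375/(323/6) = 0.75.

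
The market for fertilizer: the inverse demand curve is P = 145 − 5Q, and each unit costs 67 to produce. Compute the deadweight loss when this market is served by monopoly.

DWL = 152.1

Competitive firms price at marginal cost: P = 67, giving Q = 15.6.
The monopolist equates marginal revenue to marginal cost: 145 − 10Q = 67, so Q = 7.8. From demand, P = 106.
DWL is the triangle between Q = 7.8 and Q = 15.6: ½·(15.6 − 7.8)·(106 − 67) = 152.1.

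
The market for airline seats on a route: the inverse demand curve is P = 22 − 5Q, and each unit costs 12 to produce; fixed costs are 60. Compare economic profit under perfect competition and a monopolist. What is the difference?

Economic profit rises by 5

Competitive firms price at marginal cost: P = 12, giving Q = 2.
Profit = (12 − 12)·2 − 60 = −60.
The monopolist equates marginal revenue to marginal cost: 22 − 10Q = 12, so Q = 1. From demand, P = 17.
Profit = (17 − 12)·1 − 60 = −55.
Change in economic profit: −55 − −60 = 5.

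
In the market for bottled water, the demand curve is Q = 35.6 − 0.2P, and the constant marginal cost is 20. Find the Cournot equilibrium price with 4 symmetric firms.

P = 51.6

Inverting demand: P = 178 − 5Q.
With 4 symmetric Cournot firms, each firm's FOC gives 178 − 25q = 20, so q = 6.32, Q = 4·6.32 = 25.28, and P = 51.6.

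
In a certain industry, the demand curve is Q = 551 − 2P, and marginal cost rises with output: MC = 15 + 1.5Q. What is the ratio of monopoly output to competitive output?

Inverting demand: P = 275.5 − 0.5Q.
A monopolist chooses Q where MR = MC. MR = 275.5 − Q; setting this equal to 15 + 1.5Q gives Q = 104.2 and P = 223.4.
Competitive equilibrium sets price equal to marginal cost: 275.5 − 0.5Q = 15 + 1.5Q, so Q = 130.25 and P = 210.375.
Ratio Q_m/Q_c = 104.2/130.25 = 0.8.

Q_m/Q_c = 0.8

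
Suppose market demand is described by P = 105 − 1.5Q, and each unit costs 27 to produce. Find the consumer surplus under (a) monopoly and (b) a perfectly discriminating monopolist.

Monopoly: CS = 507; Perfect PD: CS = 0

The monopolist equates marginal revenue to marginal cost: 105 − 3Q = 27, so Q = 26. From demand, P = 66.
CS = ½·(105 − 66)·26 = 507.
Under first-degree price discrimination the firm charges each unit its demand price and produces up to where P = MC, i.e. Q = 52. Consumer surplus is zero; producer surplus equals total surplus.
CS = 0.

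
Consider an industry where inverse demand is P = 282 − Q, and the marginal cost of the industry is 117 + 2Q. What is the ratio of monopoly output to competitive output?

The monopolist equates marginal revenue to marginal cost: 282 − 2Q = 117 + 2Q, so Q = 41.25. From demand, P = 240.75.
Under competition P = MC: 282 − Q = 117 + 2Q ⇒ Q = 55, P = 227.
Ratio Q_m/Q_c = 41.25/55 = 0.75.

Q_m/Q_c = 0.75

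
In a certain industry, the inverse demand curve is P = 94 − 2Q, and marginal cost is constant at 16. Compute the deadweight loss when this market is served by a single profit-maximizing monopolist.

Perfect competition: P = MC = 16, so 94 − 2Q = 16 and Q = 39.
The monopolist equates marginal revenue to marginal cost: 94 − 4Q = 16, so Q = 19.5. From demand, P = 55.
DWL is the triangle between Q = 19.5 and Q = 39: ½·(39 − 19.5)·(55 − 16) = 380.25.

DWL = 380.25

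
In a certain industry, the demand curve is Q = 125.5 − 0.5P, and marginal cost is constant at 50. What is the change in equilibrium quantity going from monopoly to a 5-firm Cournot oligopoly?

Q rises by 33.5

Inverting demand: P = 251 − 2Q.
A monopolist chooses Q where MR = MC. MR = 251 − 4Q; setting this equal to 50 gives Q = 50.25 and P = 150.5.
Cournot with 5 identical firms: the symmetric best-response condition is 251 − 12q = 50. Each firm produces q = 16.75, total output Q = 83.75, price P = 83.5.
Change in equilibrium quantity: 83.75 − 50.25 = 33.5.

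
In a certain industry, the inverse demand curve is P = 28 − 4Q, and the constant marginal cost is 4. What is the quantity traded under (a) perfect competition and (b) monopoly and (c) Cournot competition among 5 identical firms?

Competitive firms price at marginal cost: P = 4, giving Q = 6.
Monopoly sets MR = MC: 28 − 8Q = 4 ⇒ Q = 3, P = 28 − 4·3 = 16.
With 5 symmetric Cournot firms, each firm's FOC gives 28 − 24q = 4, so q = 1, Q = 5·1 = 5, and P = 8.

Competition: Q = 6; Monopoly: Q = 3; Cournot: Q = 5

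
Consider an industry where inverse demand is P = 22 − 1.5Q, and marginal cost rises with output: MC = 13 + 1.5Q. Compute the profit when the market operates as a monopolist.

The monopolist equates marginal revenue to marginal cost: 22 − 3Q = 13 + 1.5Q, so Q = 2. From demand, P = 19.
Profit = 19·2 − (13·2 + ½·1.5·2²) = 9.

Profit = 9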